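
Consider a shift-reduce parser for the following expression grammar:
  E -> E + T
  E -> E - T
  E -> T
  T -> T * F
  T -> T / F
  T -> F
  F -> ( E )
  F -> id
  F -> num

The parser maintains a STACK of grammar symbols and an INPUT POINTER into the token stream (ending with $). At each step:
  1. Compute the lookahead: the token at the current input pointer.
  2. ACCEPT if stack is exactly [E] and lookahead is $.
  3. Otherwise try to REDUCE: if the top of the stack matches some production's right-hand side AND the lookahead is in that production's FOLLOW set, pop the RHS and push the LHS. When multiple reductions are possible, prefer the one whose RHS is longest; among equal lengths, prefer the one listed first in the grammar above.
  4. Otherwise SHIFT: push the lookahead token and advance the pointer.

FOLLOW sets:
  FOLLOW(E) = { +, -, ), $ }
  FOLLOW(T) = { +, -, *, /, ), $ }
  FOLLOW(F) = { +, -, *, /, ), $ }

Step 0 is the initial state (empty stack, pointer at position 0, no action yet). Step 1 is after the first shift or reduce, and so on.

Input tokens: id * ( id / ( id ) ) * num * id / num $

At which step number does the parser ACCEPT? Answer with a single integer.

Step 1: shift id. Stack=[id] ptr=1 lookahead=* remaining=[* ( id / ( id ) ) * num * id / num $]
Step 2: reduce F->id. Stack=[F] ptr=1 lookahead=* remaining=[* ( id / ( id ) ) * num * id / num $]
Step 3: reduce T->F. Stack=[T] ptr=1 lookahead=* remaining=[* ( id / ( id ) ) * num * id / num $]
Step 4: shift *. Stack=[T *] ptr=2 lookahead=( remaining=[( id / ( id ) ) * num * id / num $]
Step 5: shift (. Stack=[T * (] ptr=3 lookahead=id remaining=[id / ( id ) ) * num * id / num $]
Step 6: shift id. Stack=[T * ( id] ptr=4 lookahead=/ remaining=[/ ( id ) ) * num * id / num $]
Step 7: reduce F->id. Stack=[T * ( F] ptr=4 lookahead=/ remaining=[/ ( id ) ) * num * id / num $]
Step 8: reduce T->F. Stack=[T * ( T] ptr=4 lookahead=/ remaining=[/ ( id ) ) * num * id / num $]
Step 9: shift /. Stack=[T * ( T /] ptr=5 lookahead=( remaining=[( id ) ) * num * id / num $]
Step 10: shift (. Stack=[T * ( T / (] ptr=6 lookahead=id remaining=[id ) ) * num * id / num $]
Step 11: shift id. Stack=[T * ( T / ( id] ptr=7 lookahead=) remaining=[) ) * num * id / num $]
Step 12: reduce F->id. Stack=[T * ( T / ( F] ptr=7 lookahead=) remaining=[) ) * num * id / num $]
Step 13: reduce T->F. Stack=[T * ( T / ( T] ptr=7 lookahead=) remaining=[) ) * num * id / num $]
Step 14: reduce E->T. Stack=[T * ( T / ( E] ptr=7 lookahead=) remaining=[) ) * num * id / num $]
Step 15: shift ). Stack=[T * ( T / ( E )] ptr=8 lookahead=) remaining=[) * num * id / num $]
Step 16: reduce F->( E ). Stack=[T * ( T / F] ptr=8 lookahead=) remaining=[) * num * id / num $]
Step 17: reduce T->T / F. Stack=[T * ( T] ptr=8 lookahead=) remaining=[) * num * id / num $]
Step 18: reduce E->T. Stack=[T * ( E] ptr=8 lookahead=) remaining=[) * num * id / num $]
Step 19: shift ). Stack=[T * ( E )] ptr=9 lookahead=* remaining=[* num * id / num $]
Step 20: reduce F->( E ). Stack=[T * F] ptr=9 lookahead=* remaining=[* num * id / num $]
Step 21: reduce T->T * F. Stack=[T] ptr=9 lookahead=* remaining=[* num * id / num $]
Step 22: shift *. Stack=[T *] ptr=10 lookahead=num remaining=[num * id / num $]
Step 23: shift num. Stack=[T * num] ptr=11 lookahead=* remaining=[* id / num $]
Step 24: reduce F->num. Stack=[T * F] ptr=11 lookahead=* remaining=[* id / num $]
Step 25: reduce T->T * F. Stack=[T] ptr=11 lookahead=* remaining=[* id / num $]
Step 26: shift *. Stack=[T *] ptr=12 lookahead=id remaining=[id / num $]
Step 27: shift id. Stack=[T * id] ptr=13 lookahead=/ remaining=[/ num $]
Step 28: reduce F->id. Stack=[T * F] ptr=13 lookahead=/ remaining=[/ num $]
Step 29: reduce T->T * F. Stack=[T] ptr=13 lookahead=/ remaining=[/ num $]
Step 30: shift /. Stack=[T /] ptr=14 lookahead=num remaining=[num $]
Step 31: shift num. Stack=[T / num] ptr=15 lookahead=$ remaining=[$]
Step 32: reduce F->num. Stack=[T / F] ptr=15 lookahead=$ remaining=[$]
Step 33: reduce T->T / F. Stack=[T] ptr=15 lookahead=$ remaining=[$]
Step 34: reduce E->T. Stack=[E] ptr=15 lookahead=$ remaining=[$]
Step 35: accept. Stack=[E] ptr=15 lookahead=$ remaining=[$]

Answer: 35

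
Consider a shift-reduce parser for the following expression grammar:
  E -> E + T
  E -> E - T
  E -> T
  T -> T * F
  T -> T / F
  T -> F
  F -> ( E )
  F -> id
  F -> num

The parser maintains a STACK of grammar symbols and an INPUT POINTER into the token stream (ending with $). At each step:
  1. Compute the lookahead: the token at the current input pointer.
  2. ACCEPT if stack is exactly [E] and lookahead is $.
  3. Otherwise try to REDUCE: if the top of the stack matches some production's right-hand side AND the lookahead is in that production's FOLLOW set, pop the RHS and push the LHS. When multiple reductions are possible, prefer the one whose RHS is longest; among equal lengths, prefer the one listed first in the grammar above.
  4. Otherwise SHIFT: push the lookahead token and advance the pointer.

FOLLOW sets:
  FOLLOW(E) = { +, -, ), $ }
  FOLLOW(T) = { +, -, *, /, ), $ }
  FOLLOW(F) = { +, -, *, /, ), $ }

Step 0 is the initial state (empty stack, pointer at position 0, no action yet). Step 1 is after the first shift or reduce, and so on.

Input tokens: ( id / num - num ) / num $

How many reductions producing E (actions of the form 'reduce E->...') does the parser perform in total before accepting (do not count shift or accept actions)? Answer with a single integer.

Answer: 3

Derivation:
Step 1: shift (. Stack=[(] ptr=1 lookahead=id remaining=[id / num - num ) / num $]
Step 2: shift id. Stack=[( id] ptr=2 lookahead=/ remaining=[/ num - num ) / num $]
Step 3: reduce F->id. Stack=[( F] ptr=2 lookahead=/ remaining=[/ num - num ) / num $]
Step 4: reduce T->F. Stack=[( T] ptr=2 lookahead=/ remaining=[/ num - num ) / num $]
Step 5: shift /. Stack=[( T /] ptr=3 lookahead=num remaining=[num - num ) / num $]
Step 6: shift num. Stack=[( T / num] ptr=4 lookahead=- remaining=[- num ) / num $]
Step 7: reduce F->num. Stack=[( T / F] ptr=4 lookahead=- remaining=[- num ) / num $]
Step 8: reduce T->T / F. Stack=[( T] ptr=4 lookahead=- remaining=[- num ) / num $]
Step 9: reduce E->T. Stack=[( E] ptr=4 lookahead=- remaining=[- num ) / num $]
Step 10: shift -. Stack=[( E -] ptr=5 lookahead=num remaining=[num ) / num $]
Step 11: shift num. Stack=[( E - num] ptr=6 lookahead=) remaining=[) / num $]
Step 12: reduce F->num. Stack=[( E - F] ptr=6 lookahead=) remaining=[) / num $]
Step 13: reduce T->F. Stack=[( E - T] ptr=6 lookahead=) remaining=[) / num $]
Step 14: reduce E->E - T. Stack=[( E] ptr=6 lookahead=) remaining=[) / num $]
Step 15: shift ). Stack=[( E )] ptr=7 lookahead=/ remaining=[/ num $]
Step 16: reduce F->( E ). Stack=[F] ptr=7 lookahead=/ remaining=[/ num $]
Step 17: reduce T->F. Stack=[T] ptr=7 lookahead=/ remaining=[/ num $]
Step 18: shift /. Stack=[T /] ptr=8 lookahead=num remaining=[num $]
Step 19: shift num. Stack=[T / num] ptr=9 lookahead=$ remaining=[$]
Step 20: reduce F->num. Stack=[T / F] ptr=9 lookahead=$ remaining=[$]
Step 21: reduce T->T / F. Stack=[T] ptr=9 lookahead=$ remaining=[$]
Step 22: reduce E->T. Stack=[E] ptr=9 lookahead=$ remaining=[$]
Step 23: accept. Stack=[E] ptr=9 lookahead=$ remaining=[$]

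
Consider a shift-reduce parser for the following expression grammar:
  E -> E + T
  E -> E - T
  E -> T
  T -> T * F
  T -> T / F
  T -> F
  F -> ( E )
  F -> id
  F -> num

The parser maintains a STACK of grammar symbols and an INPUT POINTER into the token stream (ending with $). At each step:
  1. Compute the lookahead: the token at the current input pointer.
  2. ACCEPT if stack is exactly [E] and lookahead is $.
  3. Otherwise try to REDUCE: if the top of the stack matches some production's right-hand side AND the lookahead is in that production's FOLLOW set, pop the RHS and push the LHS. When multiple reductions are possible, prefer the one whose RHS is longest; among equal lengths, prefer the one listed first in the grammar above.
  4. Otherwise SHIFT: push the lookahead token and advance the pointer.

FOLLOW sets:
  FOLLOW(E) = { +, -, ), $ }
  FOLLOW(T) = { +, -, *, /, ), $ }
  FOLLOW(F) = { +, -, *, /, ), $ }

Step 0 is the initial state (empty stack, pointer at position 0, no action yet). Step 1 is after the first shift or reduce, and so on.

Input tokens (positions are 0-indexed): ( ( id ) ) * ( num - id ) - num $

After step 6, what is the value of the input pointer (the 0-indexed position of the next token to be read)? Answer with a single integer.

Answer: 3

Derivation:
Step 1: shift (. Stack=[(] ptr=1 lookahead=( remaining=[( id ) ) * ( num - id ) - num $]
Step 2: shift (. Stack=[( (] ptr=2 lookahead=id remaining=[id ) ) * ( num - id ) - num $]
Step 3: shift id. Stack=[( ( id] ptr=3 lookahead=) remaining=[) ) * ( num - id ) - num $]
Step 4: reduce F->id. Stack=[( ( F] ptr=3 lookahead=) remaining=[) ) * ( num - id ) - num $]
Step 5: reduce T->F. Stack=[( ( T] ptr=3 lookahead=) remaining=[) ) * ( num - id ) - num $]
Step 6: reduce E->T. Stack=[( ( E] ptr=3 lookahead=) remaining=[) ) * ( num - id ) - num $]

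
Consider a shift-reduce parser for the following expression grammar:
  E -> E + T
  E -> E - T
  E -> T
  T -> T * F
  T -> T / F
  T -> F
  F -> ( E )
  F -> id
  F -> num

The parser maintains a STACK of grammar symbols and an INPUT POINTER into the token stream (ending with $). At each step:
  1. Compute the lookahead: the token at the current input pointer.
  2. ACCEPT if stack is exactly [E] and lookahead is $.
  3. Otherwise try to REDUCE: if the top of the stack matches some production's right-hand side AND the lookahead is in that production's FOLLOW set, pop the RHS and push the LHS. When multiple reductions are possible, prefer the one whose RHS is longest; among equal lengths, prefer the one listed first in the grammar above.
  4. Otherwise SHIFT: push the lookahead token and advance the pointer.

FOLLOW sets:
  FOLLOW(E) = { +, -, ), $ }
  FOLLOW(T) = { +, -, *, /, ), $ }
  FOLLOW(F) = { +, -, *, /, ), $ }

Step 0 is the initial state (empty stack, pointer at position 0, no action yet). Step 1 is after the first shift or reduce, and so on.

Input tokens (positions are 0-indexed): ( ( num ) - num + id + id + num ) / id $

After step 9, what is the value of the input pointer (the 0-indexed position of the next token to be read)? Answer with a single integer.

Answer: 4

Derivation:
Step 1: shift (. Stack=[(] ptr=1 lookahead=( remaining=[( num ) - num + id + id + num ) / id $]
Step 2: shift (. Stack=[( (] ptr=2 lookahead=num remaining=[num ) - num + id + id + num ) / id $]
Step 3: shift num. Stack=[( ( num] ptr=3 lookahead=) remaining=[) - num + id + id + num ) / id $]
Step 4: reduce F->num. Stack=[( ( F] ptr=3 lookahead=) remaining=[) - num + id + id + num ) / id $]
Step 5: reduce T->F. Stack=[( ( T] ptr=3 lookahead=) remaining=[) - num + id + id + num ) / id $]
Step 6: reduce E->T. Stack=[( ( E] ptr=3 lookahead=) remaining=[) - num + id + id + num ) / id $]
Step 7: shift ). Stack=[( ( E )] ptr=4 lookahead=- remaining=[- num + id + id + num ) / id $]
Step 8: reduce F->( E ). Stack=[( F] ptr=4 lookahead=- remaining=[- num + id + id + num ) / id $]
Step 9: reduce T->F. Stack=[( T] ptr=4 lookahead=- remaining=[- num + id + id + num ) / id $]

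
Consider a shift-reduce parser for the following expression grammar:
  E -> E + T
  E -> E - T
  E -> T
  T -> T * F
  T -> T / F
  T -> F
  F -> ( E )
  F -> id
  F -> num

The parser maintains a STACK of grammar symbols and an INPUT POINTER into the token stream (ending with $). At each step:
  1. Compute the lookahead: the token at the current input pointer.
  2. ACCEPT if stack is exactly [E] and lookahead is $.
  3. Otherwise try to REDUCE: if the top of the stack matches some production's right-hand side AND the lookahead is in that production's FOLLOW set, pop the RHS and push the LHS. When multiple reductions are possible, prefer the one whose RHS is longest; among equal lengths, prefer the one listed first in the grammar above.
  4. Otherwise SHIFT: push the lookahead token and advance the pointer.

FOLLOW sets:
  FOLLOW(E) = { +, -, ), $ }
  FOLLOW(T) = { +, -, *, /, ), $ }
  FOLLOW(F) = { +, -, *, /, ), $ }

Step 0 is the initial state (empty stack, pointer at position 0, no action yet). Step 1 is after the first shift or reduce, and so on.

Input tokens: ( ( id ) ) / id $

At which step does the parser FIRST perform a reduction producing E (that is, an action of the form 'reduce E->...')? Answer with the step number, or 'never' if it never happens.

Answer: 6

Derivation:
Step 1: shift (. Stack=[(] ptr=1 lookahead=( remaining=[( id ) ) / id $]
Step 2: shift (. Stack=[( (] ptr=2 lookahead=id remaining=[id ) ) / id $]
Step 3: shift id. Stack=[( ( id] ptr=3 lookahead=) remaining=[) ) / id $]
Step 4: reduce F->id. Stack=[( ( F] ptr=3 lookahead=) remaining=[) ) / id $]
Step 5: reduce T->F. Stack=[( ( T] ptr=3 lookahead=) remaining=[) ) / id $]
Step 6: reduce E->T. Stack=[( ( E] ptr=3 lookahead=) remaining=[) ) / id $]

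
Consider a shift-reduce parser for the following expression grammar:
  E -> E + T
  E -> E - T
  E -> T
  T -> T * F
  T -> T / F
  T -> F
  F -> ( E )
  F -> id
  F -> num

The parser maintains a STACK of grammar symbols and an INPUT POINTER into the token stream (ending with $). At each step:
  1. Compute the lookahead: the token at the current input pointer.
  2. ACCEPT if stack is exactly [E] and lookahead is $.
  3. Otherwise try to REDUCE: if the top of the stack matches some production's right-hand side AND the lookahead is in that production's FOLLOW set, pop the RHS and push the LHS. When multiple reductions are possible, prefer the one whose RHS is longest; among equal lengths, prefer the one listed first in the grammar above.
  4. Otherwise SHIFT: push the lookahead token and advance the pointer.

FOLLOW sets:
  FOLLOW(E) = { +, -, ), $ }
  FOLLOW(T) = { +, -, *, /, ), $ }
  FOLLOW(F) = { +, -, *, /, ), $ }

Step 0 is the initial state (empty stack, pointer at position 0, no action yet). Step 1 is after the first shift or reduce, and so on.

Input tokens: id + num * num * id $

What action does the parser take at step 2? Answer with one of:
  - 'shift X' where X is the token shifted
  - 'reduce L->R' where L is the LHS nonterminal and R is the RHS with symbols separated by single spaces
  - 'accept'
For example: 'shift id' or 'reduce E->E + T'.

Step 1: shift id. Stack=[id] ptr=1 lookahead=+ remaining=[+ num * num * id $]
Step 2: reduce F->id. Stack=[F] ptr=1 lookahead=+ remaining=[+ num * num * id $]

Answer: reduce F->id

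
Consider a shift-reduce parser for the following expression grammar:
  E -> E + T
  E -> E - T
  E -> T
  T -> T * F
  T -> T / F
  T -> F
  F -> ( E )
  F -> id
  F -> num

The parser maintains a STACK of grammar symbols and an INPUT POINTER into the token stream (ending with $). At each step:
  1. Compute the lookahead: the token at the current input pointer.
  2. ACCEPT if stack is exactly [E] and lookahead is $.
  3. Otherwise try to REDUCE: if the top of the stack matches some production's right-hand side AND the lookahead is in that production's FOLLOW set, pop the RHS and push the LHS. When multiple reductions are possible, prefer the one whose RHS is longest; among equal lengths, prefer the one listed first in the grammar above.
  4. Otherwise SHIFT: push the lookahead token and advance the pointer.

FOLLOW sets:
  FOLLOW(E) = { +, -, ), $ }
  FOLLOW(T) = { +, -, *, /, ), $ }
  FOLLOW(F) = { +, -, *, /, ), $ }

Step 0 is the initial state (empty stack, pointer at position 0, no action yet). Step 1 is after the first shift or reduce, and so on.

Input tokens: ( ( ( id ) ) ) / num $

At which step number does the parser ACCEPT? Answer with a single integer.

Step 1: shift (. Stack=[(] ptr=1 lookahead=( remaining=[( ( id ) ) ) / num $]
Step 2: shift (. Stack=[( (] ptr=2 lookahead=( remaining=[( id ) ) ) / num $]
Step 3: shift (. Stack=[( ( (] ptr=3 lookahead=id remaining=[id ) ) ) / num $]
Step 4: shift id. Stack=[( ( ( id] ptr=4 lookahead=) remaining=[) ) ) / num $]
Step 5: reduce F->id. Stack=[( ( ( F] ptr=4 lookahead=) remaining=[) ) ) / num $]
Step 6: reduce T->F. Stack=[( ( ( T] ptr=4 lookahead=) remaining=[) ) ) / num $]
Step 7: reduce E->T. Stack=[( ( ( E] ptr=4 lookahead=) remaining=[) ) ) / num $]
Step 8: shift ). Stack=[( ( ( E )] ptr=5 lookahead=) remaining=[) ) / num $]
Step 9: reduce F->( E ). Stack=[( ( F] ptr=5 lookahead=) remaining=[) ) / num $]
Step 10: reduce T->F. Stack=[( ( T] ptr=5 lookahead=) remaining=[) ) / num $]
Step 11: reduce E->T. Stack=[( ( E] ptr=5 lookahead=) remaining=[) ) / num $]
Step 12: shift ). Stack=[( ( E )] ptr=6 lookahead=) remaining=[) / num $]
Step 13: reduce F->( E ). Stack=[( F] ptr=6 lookahead=) remaining=[) / num $]
Step 14: reduce T->F. Stack=[( T] ptr=6 lookahead=) remaining=[) / num $]
Step 15: reduce E->T. Stack=[( E] ptr=6 lookahead=) remaining=[) / num $]
Step 16: shift ). Stack=[( E )] ptr=7 lookahead=/ remaining=[/ num $]
Step 17: reduce F->( E ). Stack=[F] ptr=7 lookahead=/ remaining=[/ num $]
Step 18: reduce T->F. Stack=[T] ptr=7 lookahead=/ remaining=[/ num $]
Step 19: shift /. Stack=[T /] ptr=8 lookahead=num remaining=[num $]
Step 20: shift num. Stack=[T / num] ptr=9 lookahead=$ remaining=[$]
Step 21: reduce F->num. Stack=[T / F] ptr=9 lookahead=$ remaining=[$]
Step 22: reduce T->T / F. Stack=[T] ptr=9 lookahead=$ remaining=[$]
Step 23: reduce E->T. Stack=[E] ptr=9 lookahead=$ remaining=[$]
Step 24: accept. Stack=[E] ptr=9 lookahead=$ remaining=[$]

Answer: 24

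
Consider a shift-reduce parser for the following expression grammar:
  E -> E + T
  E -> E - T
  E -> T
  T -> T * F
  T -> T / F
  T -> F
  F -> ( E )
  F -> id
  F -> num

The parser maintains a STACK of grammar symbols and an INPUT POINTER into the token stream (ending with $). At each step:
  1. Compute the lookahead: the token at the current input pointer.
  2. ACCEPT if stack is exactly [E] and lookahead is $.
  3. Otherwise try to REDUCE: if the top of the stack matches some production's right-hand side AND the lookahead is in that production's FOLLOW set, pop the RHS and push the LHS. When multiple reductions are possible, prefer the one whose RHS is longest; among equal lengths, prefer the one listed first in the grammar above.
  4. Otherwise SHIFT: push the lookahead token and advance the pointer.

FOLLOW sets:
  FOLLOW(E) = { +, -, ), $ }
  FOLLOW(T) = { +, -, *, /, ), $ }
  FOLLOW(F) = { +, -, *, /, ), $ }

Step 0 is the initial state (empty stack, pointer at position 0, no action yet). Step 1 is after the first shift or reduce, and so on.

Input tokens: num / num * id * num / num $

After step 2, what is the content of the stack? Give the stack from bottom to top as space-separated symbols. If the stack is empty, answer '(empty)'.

Answer: F

Derivation:
Step 1: shift num. Stack=[num] ptr=1 lookahead=/ remaining=[/ num * id * num / num $]
Step 2: reduce F->num. Stack=[F] ptr=1 lookahead=/ remaining=[/ num * id * num / num $]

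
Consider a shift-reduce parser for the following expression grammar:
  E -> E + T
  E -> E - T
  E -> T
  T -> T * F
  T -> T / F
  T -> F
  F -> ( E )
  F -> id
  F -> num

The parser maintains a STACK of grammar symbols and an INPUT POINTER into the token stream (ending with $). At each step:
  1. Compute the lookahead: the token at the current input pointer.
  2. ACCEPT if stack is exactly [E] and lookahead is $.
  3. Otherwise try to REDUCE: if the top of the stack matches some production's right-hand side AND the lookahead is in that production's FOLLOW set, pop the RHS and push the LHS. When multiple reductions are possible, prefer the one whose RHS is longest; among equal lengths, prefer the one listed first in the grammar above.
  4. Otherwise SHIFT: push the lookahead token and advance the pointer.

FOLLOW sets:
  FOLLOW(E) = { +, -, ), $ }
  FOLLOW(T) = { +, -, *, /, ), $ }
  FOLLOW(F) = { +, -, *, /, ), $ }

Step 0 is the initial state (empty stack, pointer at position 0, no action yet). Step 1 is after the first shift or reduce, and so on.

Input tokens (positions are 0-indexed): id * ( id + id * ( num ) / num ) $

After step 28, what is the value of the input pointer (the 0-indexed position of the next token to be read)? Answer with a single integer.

Step 1: shift id. Stack=[id] ptr=1 lookahead=* remaining=[* ( id + id * ( num ) / num ) $]
Step 2: reduce F->id. Stack=[F] ptr=1 lookahead=* remaining=[* ( id + id * ( num ) / num ) $]
Step 3: reduce T->F. Stack=[T] ptr=1 lookahead=* remaining=[* ( id + id * ( num ) / num ) $]
Step 4: shift *. Stack=[T *] ptr=2 lookahead=( remaining=[( id + id * ( num ) / num ) $]
Step 5: shift (. Stack=[T * (] ptr=3 lookahead=id remaining=[id + id * ( num ) / num ) $]
Step 6: shift id. Stack=[T * ( id] ptr=4 lookahead=+ remaining=[+ id * ( num ) / num ) $]
Step 7: reduce F->id. Stack=[T * ( F] ptr=4 lookahead=+ remaining=[+ id * ( num ) / num ) $]
Step 8: reduce T->F. Stack=[T * ( T] ptr=4 lookahead=+ remaining=[+ id * ( num ) / num ) $]
Step 9: reduce E->T. Stack=[T * ( E] ptr=4 lookahead=+ remaining=[+ id * ( num ) / num ) $]
Step 10: shift +. Stack=[T * ( E +] ptr=5 lookahead=id remaining=[id * ( num ) / num ) $]
Step 11: shift id. Stack=[T * ( E + id] ptr=6 lookahead=* remaining=[* ( num ) / num ) $]
Step 12: reduce F->id. Stack=[T * ( E + F] ptr=6 lookahead=* remaining=[* ( num ) / num ) $]
Step 13: reduce T->F. Stack=[T * ( E + T] ptr=6 lookahead=* remaining=[* ( num ) / num ) $]
Step 14: shift *. Stack=[T * ( E + T *] ptr=7 lookahead=( remaining=[( num ) / num ) $]
Step 15: shift (. Stack=[T * ( E + T * (] ptr=8 lookahead=num remaining=[num ) / num ) $]
Step 16: shift num. Stack=[T * ( E + T * ( num] ptr=9 lookahead=) remaining=[) / num ) $]
Step 17: reduce F->num. Stack=[T * ( E + T * ( F] ptr=9 lookahead=) remaining=[) / num ) $]
Step 18: reduce T->F. Stack=[T * ( E + T * ( T] ptr=9 lookahead=) remaining=[) / num ) $]
Step 19: reduce E->T. Stack=[T * ( E + T * ( E] ptr=9 lookahead=) remaining=[) / num ) $]
Step 20: shift ). Stack=[T * ( E + T * ( E )] ptr=10 lookahead=/ remaining=[/ num ) $]
Step 21: reduce F->( E ). Stack=[T * ( E + T * F] ptr=10 lookahead=/ remaining=[/ num ) $]
Step 22: reduce T->T * F. Stack=[T * ( E + T] ptr=10 lookahead=/ remaining=[/ num ) $]
Step 23: shift /. Stack=[T * ( E + T /] ptr=11 lookahead=num remaining=[num ) $]
Step 24: shift num. Stack=[T * ( E + T / num] ptr=12 lookahead=) remaining=[) $]
Step 25: reduce F->num. Stack=[T * ( E + T / F] ptr=12 lookahead=) remaining=[) $]
Step 26: reduce T->T / F. Stack=[T * ( E + T] ptr=12 lookahead=) remaining=[) $]
Step 27: reduce E->E + T. Stack=[T * ( E] ptr=12 lookahead=) remaining=[) $]
Step 28: shift ). Stack=[T * ( E )] ptr=13 lookahead=$ remaining=[$]

Answer: 13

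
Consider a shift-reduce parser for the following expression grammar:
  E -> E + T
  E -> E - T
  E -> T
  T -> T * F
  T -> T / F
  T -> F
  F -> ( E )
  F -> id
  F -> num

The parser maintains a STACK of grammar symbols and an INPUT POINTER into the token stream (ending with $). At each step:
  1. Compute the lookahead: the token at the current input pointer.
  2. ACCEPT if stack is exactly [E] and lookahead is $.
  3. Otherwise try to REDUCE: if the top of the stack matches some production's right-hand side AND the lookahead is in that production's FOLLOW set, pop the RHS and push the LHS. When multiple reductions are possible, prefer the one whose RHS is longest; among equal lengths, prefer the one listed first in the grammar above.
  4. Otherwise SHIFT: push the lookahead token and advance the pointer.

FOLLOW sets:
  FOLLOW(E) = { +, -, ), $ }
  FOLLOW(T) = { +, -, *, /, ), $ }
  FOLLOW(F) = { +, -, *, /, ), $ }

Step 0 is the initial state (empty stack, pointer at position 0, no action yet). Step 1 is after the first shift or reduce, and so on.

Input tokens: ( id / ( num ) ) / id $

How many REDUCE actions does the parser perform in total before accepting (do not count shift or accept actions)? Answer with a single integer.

Step 1: shift (. Stack=[(] ptr=1 lookahead=id remaining=[id / ( num ) ) / id $]
Step 2: shift id. Stack=[( id] ptr=2 lookahead=/ remaining=[/ ( num ) ) / id $]
Step 3: reduce F->id. Stack=[( F] ptr=2 lookahead=/ remaining=[/ ( num ) ) / id $]
Step 4: reduce T->F. Stack=[( T] ptr=2 lookahead=/ remaining=[/ ( num ) ) / id $]
Step 5: shift /. Stack=[( T /] ptr=3 lookahead=( remaining=[( num ) ) / id $]
Step 6: shift (. Stack=[( T / (] ptr=4 lookahead=num remaining=[num ) ) / id $]
Step 7: shift num. Stack=[( T / ( num] ptr=5 lookahead=) remaining=[) ) / id $]
Step 8: reduce F->num. Stack=[( T / ( F] ptr=5 lookahead=) remaining=[) ) / id $]
Step 9: reduce T->F. Stack=[( T / ( T] ptr=5 lookahead=) remaining=[) ) / id $]
Step 10: reduce E->T. Stack=[( T / ( E] ptr=5 lookahead=) remaining=[) ) / id $]
Step 11: shift ). Stack=[( T / ( E )] ptr=6 lookahead=) remaining=[) / id $]
Step 12: reduce F->( E ). Stack=[( T / F] ptr=6 lookahead=) remaining=[) / id $]
Step 13: reduce T->T / F. Stack=[( T] ptr=6 lookahead=) remaining=[) / id $]
Step 14: reduce E->T. Stack=[( E] ptr=6 lookahead=) remaining=[) / id $]
Step 15: shift ). Stack=[( E )] ptr=7 lookahead=/ remaining=[/ id $]
Step 16: reduce F->( E ). Stack=[F] ptr=7 lookahead=/ remaining=[/ id $]
Step 17: reduce T->F. Stack=[T] ptr=7 lookahead=/ remaining=[/ id $]
Step 18: shift /. Stack=[T /] ptr=8 lookahead=id remaining=[id $]
Step 19: shift id. Stack=[T / id] ptr=9 lookahead=$ remaining=[$]
Step 20: reduce F->id. Stack=[T / F] ptr=9 lookahead=$ remaining=[$]
Step 21: reduce T->T / F. Stack=[T] ptr=9 lookahead=$ remaining=[$]
Step 22: reduce E->T. Stack=[E] ptr=9 lookahead=$ remaining=[$]
Step 23: accept. Stack=[E] ptr=9 lookahead=$ remaining=[$]

Answer: 13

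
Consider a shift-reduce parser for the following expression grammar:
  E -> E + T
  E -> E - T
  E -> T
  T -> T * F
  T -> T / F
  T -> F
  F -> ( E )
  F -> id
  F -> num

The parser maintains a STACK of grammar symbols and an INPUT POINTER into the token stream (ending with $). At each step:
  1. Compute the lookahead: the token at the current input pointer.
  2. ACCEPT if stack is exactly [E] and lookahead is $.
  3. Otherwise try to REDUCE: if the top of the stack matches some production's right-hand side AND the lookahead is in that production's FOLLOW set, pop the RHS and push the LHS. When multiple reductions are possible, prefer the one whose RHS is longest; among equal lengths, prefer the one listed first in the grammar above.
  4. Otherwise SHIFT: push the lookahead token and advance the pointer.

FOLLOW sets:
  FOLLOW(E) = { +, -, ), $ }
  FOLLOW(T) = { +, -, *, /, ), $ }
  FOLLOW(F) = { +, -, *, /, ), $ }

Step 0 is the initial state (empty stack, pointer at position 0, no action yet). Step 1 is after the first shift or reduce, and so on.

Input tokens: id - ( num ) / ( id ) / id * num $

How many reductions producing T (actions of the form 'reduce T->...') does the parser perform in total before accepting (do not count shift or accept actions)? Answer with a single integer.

Step 1: shift id. Stack=[id] ptr=1 lookahead=- remaining=[- ( num ) / ( id ) / id * num $]
Step 2: reduce F->id. Stack=[F] ptr=1 lookahead=- remaining=[- ( num ) / ( id ) / id * num $]
Step 3: reduce T->F. Stack=[T] ptr=1 lookahead=- remaining=[- ( num ) / ( id ) / id * num $]
Step 4: reduce E->T. Stack=[E] ptr=1 lookahead=- remaining=[- ( num ) / ( id ) / id * num $]
Step 5: shift -. Stack=[E -] ptr=2 lookahead=( remaining=[( num ) / ( id ) / id * num $]
Step 6: shift (. Stack=[E - (] ptr=3 lookahead=num remaining=[num ) / ( id ) / id * num $]
Step 7: shift num. Stack=[E - ( num] ptr=4 lookahead=) remaining=[) / ( id ) / id * num $]
Step 8: reduce F->num. Stack=[E - ( F] ptr=4 lookahead=) remaining=[) / ( id ) / id * num $]
Step 9: reduce T->F. Stack=[E - ( T] ptr=4 lookahead=) remaining=[) / ( id ) / id * num $]
Step 10: reduce E->T. Stack=[E - ( E] ptr=4 lookahead=) remaining=[) / ( id ) / id * num $]
Step 11: shift ). Stack=[E - ( E )] ptr=5 lookahead=/ remaining=[/ ( id ) / id * num $]
Step 12: reduce F->( E ). Stack=[E - F] ptr=5 lookahead=/ remaining=[/ ( id ) / id * num $]
Step 13: reduce T->F. Stack=[E - T] ptr=5 lookahead=/ remaining=[/ ( id ) / id * num $]
Step 14: shift /. Stack=[E - T /] ptr=6 lookahead=( remaining=[( id ) / id * num $]
Step 15: shift (. Stack=[E - T / (] ptr=7 lookahead=id remaining=[id ) / id * num $]
Step 16: shift id. Stack=[E - T / ( id] ptr=8 lookahead=) remaining=[) / id * num $]
Step 17: reduce F->id. Stack=[E - T / ( F] ptr=8 lookahead=) remaining=[) / id * num $]
Step 18: reduce T->F. Stack=[E - T / ( T] ptr=8 lookahead=) remaining=[) / id * num $]
Step 19: reduce E->T. Stack=[E - T / ( E] ptr=8 lookahead=) remaining=[) / id * num $]
Step 20: shift ). Stack=[E - T / ( E )] ptr=9 lookahead=/ remaining=[/ id * num $]
Step 21: reduce F->( E ). Stack=[E - T / F] ptr=9 lookahead=/ remaining=[/ id * num $]
Step 22: reduce T->T / F. Stack=[E - T] ptr=9 lookahead=/ remaining=[/ id * num $]
Step 23: shift /. Stack=[E - T /] ptr=10 lookahead=id remaining=[id * num $]
Step 24: shift id. Stack=[E - T / id] ptr=11 lookahead=* remaining=[* num $]
Step 25: reduce F->id. Stack=[E - T / F] ptr=11 lookahead=* remaining=[* num $]
Step 26: reduce T->T / F. Stack=[E - T] ptr=11 lookahead=* remaining=[* num $]
Step 27: shift *. Stack=[E - T *] ptr=12 lookahead=num remaining=[num $]
Step 28: shift num. Stack=[E - T * num] ptr=13 lookahead=$ remaining=[$]
Step 29: reduce F->num. Stack=[E - T * F] ptr=13 lookahead=$ remaining=[$]
Step 30: reduce T->T * F. Stack=[E - T] ptr=13 lookahead=$ remaining=[$]
Step 31: reduce E->E - T. Stack=[E] ptr=13 lookahead=$ remaining=[$]
Step 32: accept. Stack=[E] ptr=13 lookahead=$ remaining=[$]

Answer: 7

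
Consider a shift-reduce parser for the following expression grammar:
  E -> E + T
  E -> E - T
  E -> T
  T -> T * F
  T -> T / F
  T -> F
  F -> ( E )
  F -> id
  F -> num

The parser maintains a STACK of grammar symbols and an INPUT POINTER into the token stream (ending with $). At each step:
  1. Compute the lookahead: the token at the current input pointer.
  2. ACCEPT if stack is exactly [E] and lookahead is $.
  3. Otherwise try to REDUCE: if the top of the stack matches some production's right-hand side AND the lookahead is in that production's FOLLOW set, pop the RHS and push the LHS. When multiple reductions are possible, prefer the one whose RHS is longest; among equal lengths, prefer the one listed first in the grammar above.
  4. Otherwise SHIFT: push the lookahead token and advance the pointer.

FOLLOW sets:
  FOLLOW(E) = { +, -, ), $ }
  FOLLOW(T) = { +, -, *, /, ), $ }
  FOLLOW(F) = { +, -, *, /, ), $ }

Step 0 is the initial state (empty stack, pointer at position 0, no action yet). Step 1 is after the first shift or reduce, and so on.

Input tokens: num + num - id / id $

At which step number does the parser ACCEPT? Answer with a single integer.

Answer: 19

Derivation:
Step 1: shift num. Stack=[num] ptr=1 lookahead=+ remaining=[+ num - id / id $]
Step 2: reduce F->num. Stack=[F] ptr=1 lookahead=+ remaining=[+ num - id / id $]
Step 3: reduce T->F. Stack=[T] ptr=1 lookahead=+ remaining=[+ num - id / id $]
Step 4: reduce E->T. Stack=[E] ptr=1 lookahead=+ remaining=[+ num - id / id $]
Step 5: shift +. Stack=[E +] ptr=2 lookahead=num remaining=[num - id / id $]
Step 6: shift num. Stack=[E + num] ptr=3 lookahead=- remaining=[- id / id $]
Step 7: reduce F->num. Stack=[E + F] ptr=3 lookahead=- remaining=[- id / id $]
Step 8: reduce T->F. Stack=[E + T] ptr=3 lookahead=- remaining=[- id / id $]
Step 9: reduce E->E + T. Stack=[E] ptr=3 lookahead=- remaining=[- id / id $]
Step 10: shift -. Stack=[E -] ptr=4 lookahead=id remaining=[id / id $]
Step 11: shift id. Stack=[E - id] ptr=5 lookahead=/ remaining=[/ id $]
Step 12: reduce F->id. Stack=[E - F] ptr=5 lookahead=/ remaining=[/ id $]
Step 13: reduce T->F. Stack=[E - T] ptr=5 lookahead=/ remaining=[/ id $]
Step 14: shift /. Stack=[E - T /] ptr=6 lookahead=id remaining=[id $]
Step 15: shift id. Stack=[E - T / id] ptr=7 lookahead=$ remaining=[$]
Step 16: reduce F->id. Stack=[E - T / F] ptr=7 lookahead=$ remaining=[$]
Step 17: reduce T->T / F. Stack=[E - T] ptr=7 lookahead=$ remaining=[$]
Step 18: reduce E->E - T. Stack=[E] ptr=7 lookahead=$ remaining=[$]
Step 19: accept. Stack=[E] ptr=7 lookahead=$ remaining=[$]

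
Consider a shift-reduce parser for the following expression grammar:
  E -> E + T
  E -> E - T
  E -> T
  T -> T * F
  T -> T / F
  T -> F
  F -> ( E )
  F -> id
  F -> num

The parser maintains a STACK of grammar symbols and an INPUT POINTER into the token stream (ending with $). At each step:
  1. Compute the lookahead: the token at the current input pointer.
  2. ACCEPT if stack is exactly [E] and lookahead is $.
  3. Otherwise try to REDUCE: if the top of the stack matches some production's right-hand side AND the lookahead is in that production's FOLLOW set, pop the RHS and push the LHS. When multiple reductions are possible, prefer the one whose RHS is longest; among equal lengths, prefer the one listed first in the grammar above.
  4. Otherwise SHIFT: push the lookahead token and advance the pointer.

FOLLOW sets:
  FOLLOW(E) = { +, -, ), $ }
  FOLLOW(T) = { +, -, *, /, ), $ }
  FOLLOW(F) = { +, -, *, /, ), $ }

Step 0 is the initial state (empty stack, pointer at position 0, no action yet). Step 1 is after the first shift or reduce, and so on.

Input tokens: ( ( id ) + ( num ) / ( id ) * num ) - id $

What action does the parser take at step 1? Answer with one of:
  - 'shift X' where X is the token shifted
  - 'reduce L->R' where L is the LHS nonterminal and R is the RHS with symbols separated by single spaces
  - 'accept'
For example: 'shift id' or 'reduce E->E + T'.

Step 1: shift (. Stack=[(] ptr=1 lookahead=( remaining=[( id ) + ( num ) / ( id ) * num ) - id $]

Answer: shift (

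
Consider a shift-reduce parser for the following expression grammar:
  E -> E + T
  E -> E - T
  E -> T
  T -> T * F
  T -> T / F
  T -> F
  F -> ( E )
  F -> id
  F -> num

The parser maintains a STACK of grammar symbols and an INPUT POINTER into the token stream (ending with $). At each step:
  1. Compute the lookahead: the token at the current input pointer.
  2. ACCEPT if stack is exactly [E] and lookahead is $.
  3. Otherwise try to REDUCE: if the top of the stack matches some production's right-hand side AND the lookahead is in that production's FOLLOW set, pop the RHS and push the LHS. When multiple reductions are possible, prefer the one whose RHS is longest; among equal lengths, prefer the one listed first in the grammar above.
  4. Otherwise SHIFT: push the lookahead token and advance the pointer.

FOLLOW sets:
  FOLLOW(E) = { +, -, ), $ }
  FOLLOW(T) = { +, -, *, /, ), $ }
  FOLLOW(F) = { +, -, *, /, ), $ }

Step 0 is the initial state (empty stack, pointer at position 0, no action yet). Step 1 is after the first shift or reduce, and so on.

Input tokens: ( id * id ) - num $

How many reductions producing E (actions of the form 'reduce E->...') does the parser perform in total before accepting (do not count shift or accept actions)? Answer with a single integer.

Step 1: shift (. Stack=[(] ptr=1 lookahead=id remaining=[id * id ) - num $]
Step 2: shift id. Stack=[( id] ptr=2 lookahead=* remaining=[* id ) - num $]
Step 3: reduce F->id. Stack=[( F] ptr=2 lookahead=* remaining=[* id ) - num $]
Step 4: reduce T->F. Stack=[( T] ptr=2 lookahead=* remaining=[* id ) - num $]
Step 5: shift *. Stack=[( T *] ptr=3 lookahead=id remaining=[id ) - num $]
Step 6: shift id. Stack=[( T * id] ptr=4 lookahead=) remaining=[) - num $]
Step 7: reduce F->id. Stack=[( T * F] ptr=4 lookahead=) remaining=[) - num $]
Step 8: reduce T->T * F. Stack=[( T] ptr=4 lookahead=) remaining=[) - num $]
Step 9: reduce E->T. Stack=[( E] ptr=4 lookahead=) remaining=[) - num $]
Step 10: shift ). Stack=[( E )] ptr=5 lookahead=- remaining=[- num $]
Step 11: reduce F->( E ). Stack=[F] ptr=5 lookahead=- remaining=[- num $]
Step 12: reduce T->F. Stack=[T] ptr=5 lookahead=- remaining=[- num $]
Step 13: reduce E->T. Stack=[E] ptr=5 lookahead=- remaining=[- num $]
Step 14: shift -. Stack=[E -] ptr=6 lookahead=num remaining=[num $]
Step 15: shift num. Stack=[E - num] ptr=7 lookahead=$ remaining=[$]
Step 16: reduce F->num. Stack=[E - F] ptr=7 lookahead=$ remaining=[$]
Step 17: reduce T->F. Stack=[E - T] ptr=7 lookahead=$ remaining=[$]
Step 18: reduce E->E - T. Stack=[E] ptr=7 lookahead=$ remaining=[$]
Step 19: accept. Stack=[E] ptr=7 lookahead=$ remaining=[$]

Answer: 3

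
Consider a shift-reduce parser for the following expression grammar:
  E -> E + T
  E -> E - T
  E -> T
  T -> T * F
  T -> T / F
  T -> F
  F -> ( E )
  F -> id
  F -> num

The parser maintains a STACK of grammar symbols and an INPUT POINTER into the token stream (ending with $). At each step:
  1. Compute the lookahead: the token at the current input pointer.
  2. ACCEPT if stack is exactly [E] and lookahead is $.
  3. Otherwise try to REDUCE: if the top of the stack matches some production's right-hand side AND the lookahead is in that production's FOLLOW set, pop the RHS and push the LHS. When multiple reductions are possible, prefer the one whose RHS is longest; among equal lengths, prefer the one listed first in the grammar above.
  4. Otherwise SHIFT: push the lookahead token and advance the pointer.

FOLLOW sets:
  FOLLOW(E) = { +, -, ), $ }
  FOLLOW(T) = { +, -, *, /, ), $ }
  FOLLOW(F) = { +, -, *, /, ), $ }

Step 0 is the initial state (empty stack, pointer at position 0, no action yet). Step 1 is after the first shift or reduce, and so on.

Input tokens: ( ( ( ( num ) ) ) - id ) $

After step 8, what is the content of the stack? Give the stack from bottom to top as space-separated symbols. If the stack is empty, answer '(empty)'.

Step 1: shift (. Stack=[(] ptr=1 lookahead=( remaining=[( ( ( num ) ) ) - id ) $]
Step 2: shift (. Stack=[( (] ptr=2 lookahead=( remaining=[( ( num ) ) ) - id ) $]
Step 3: shift (. Stack=[( ( (] ptr=3 lookahead=( remaining=[( num ) ) ) - id ) $]
Step 4: shift (. Stack=[( ( ( (] ptr=4 lookahead=num remaining=[num ) ) ) - id ) $]
Step 5: shift num. Stack=[( ( ( ( num] ptr=5 lookahead=) remaining=[) ) ) - id ) $]
Step 6: reduce F->num. Stack=[( ( ( ( F] ptr=5 lookahead=) remaining=[) ) ) - id ) $]
Step 7: reduce T->F. Stack=[( ( ( ( T] ptr=5 lookahead=) remaining=[) ) ) - id ) $]
Step 8: reduce E->T. Stack=[( ( ( ( E] ptr=5 lookahead=) remaining=[) ) ) - id ) $]

Answer: ( ( ( ( E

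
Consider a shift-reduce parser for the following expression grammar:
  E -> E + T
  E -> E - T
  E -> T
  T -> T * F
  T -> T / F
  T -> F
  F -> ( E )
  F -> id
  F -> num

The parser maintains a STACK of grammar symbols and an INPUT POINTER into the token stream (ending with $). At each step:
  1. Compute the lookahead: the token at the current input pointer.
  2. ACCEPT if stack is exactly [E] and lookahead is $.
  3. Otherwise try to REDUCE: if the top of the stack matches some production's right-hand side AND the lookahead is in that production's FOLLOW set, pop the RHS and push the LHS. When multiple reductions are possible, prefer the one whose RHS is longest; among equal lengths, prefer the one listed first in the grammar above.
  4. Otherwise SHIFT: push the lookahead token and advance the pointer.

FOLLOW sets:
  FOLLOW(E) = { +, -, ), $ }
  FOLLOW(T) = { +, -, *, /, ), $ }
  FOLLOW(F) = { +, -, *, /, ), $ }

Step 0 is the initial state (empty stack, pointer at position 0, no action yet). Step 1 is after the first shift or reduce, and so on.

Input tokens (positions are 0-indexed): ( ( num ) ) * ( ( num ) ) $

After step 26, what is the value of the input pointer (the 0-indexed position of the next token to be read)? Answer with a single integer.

Answer: 11

Derivation:
Step 1: shift (. Stack=[(] ptr=1 lookahead=( remaining=[( num ) ) * ( ( num ) ) $]
Step 2: shift (. Stack=[( (] ptr=2 lookahead=num remaining=[num ) ) * ( ( num ) ) $]
Step 3: shift num. Stack=[( ( num] ptr=3 lookahead=) remaining=[) ) * ( ( num ) ) $]
Step 4: reduce F->num. Stack=[( ( F] ptr=3 lookahead=) remaining=[) ) * ( ( num ) ) $]
Step 5: reduce T->F. Stack=[( ( T] ptr=3 lookahead=) remaining=[) ) * ( ( num ) ) $]
Step 6: reduce E->T. Stack=[( ( E] ptr=3 lookahead=) remaining=[) ) * ( ( num ) ) $]
Step 7: shift ). Stack=[( ( E )] ptr=4 lookahead=) remaining=[) * ( ( num ) ) $]
Step 8: reduce F->( E ). Stack=[( F] ptr=4 lookahead=) remaining=[) * ( ( num ) ) $]
Step 9: reduce T->F. Stack=[( T] ptr=4 lookahead=) remaining=[) * ( ( num ) ) $]
Step 10: reduce E->T. Stack=[( E] ptr=4 lookahead=) remaining=[) * ( ( num ) ) $]
Step 11: shift ). Stack=[( E )] ptr=5 lookahead=* remaining=[* ( ( num ) ) $]
Step 12: reduce F->( E ). Stack=[F] ptr=5 lookahead=* remaining=[* ( ( num ) ) $]
Step 13: reduce T->F. Stack=[T] ptr=5 lookahead=* remaining=[* ( ( num ) ) $]
Step 14: shift *. Stack=[T *] ptr=6 lookahead=( remaining=[( ( num ) ) $]
Step 15: shift (. Stack=[T * (] ptr=7 lookahead=( remaining=[( num ) ) $]
Step 16: shift (. Stack=[T * ( (] ptr=8 lookahead=num remaining=[num ) ) $]
Step 17: shift num. Stack=[T * ( ( num] ptr=9 lookahead=) remaining=[) ) $]
Step 18: reduce F->num. Stack=[T * ( ( F] ptr=9 lookahead=) remaining=[) ) $]
Step 19: reduce T->F. Stack=[T * ( ( T] ptr=9 lookahead=) remaining=[) ) $]
Step 20: reduce E->T. Stack=[T * ( ( E] ptr=9 lookahead=) remaining=[) ) $]
Step 21: shift ). Stack=[T * ( ( E )] ptr=10 lookahead=) remaining=[) $]
Step 22: reduce F->( E ). Stack=[T * ( F] ptr=10 lookahead=) remaining=[) $]
Step 23: reduce T->F. Stack=[T * ( T] ptr=10 lookahead=) remaining=[) $]
Step 24: reduce E->T. Stack=[T * ( E] ptr=10 lookahead=) remaining=[) $]
Step 25: shift ). Stack=[T * ( E )] ptr=11 lookahead=$ remaining=[$]
Step 26: reduce F->( E ). Stack=[T * F] ptr=11 lookahead=$ remaining=[$]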